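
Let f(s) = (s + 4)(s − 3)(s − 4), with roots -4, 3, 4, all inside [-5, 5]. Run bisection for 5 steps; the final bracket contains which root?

midpoint 0: f = 48 > 0 → [-5, 0]
midpoint -2.5: f = 53.625 > 0 → [-5, -2.5]
midpoint -3.75: f = 13.078125 > 0 → [-5, -3.75]
midpoint -4.375: f = -23.1621 < 0 → [-4.375, -3.75]
midpoint -4.0625: f = -3.5588 < 0 → [-4.0625, -3.75]

-4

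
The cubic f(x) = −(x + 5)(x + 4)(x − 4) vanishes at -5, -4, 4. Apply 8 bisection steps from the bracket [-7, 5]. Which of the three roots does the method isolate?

midpoint -1: f = 60 > 0 → [-1, 5]
midpoint 2: f = 84 > 0 → [2, 5]
midpoint 3.5: f = 31.875 > 0 → [3.5, 5]
midpoint 4.25: f = -19.0781 < 0 → [3.5, 4.25]
midpoint 3.875: f = 8.7363 > 0 → [3.875, 4.25]
midpoint 4.0625: f = -4.5667 < 0 → [3.875, 4.0625]
midpoint 3.96875: f = 2.2334 > 0 → [3.96875, 4.0625]
midpoint 4.015625: f = -1.1292 < 0 → [3.96875, 4.015625]

4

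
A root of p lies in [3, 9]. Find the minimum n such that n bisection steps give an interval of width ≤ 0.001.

Width after n steps is 6/2^n. Need 2^n ≥ 6/0.001 = 6000.
2^12 = 4096 < 6000 ≤ 2^13 = 8192, so n = 13.

13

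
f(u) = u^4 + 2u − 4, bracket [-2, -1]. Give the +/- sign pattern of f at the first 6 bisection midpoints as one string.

u = -1.5 gives f = -1.9375, negative; keep [-2, -1.5]
u = -1.75 gives f = 1.878906, positive; keep [-1.75, -1.5]
u = -1.625 gives f = -0.2771, negative; keep [-1.75, -1.625]
u = -1.6875 gives f = 0.7341, positive; keep [-1.6875, -1.625]
u = -1.65625 gives f = 0.2124, positive; keep [-1.65625, -1.625]
u = -1.640625 gives f = -0.0363, negative; keep [-1.65625, -1.640625]

-+-++-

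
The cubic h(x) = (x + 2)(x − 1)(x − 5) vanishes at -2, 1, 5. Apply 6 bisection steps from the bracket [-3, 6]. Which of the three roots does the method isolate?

midpoint 1.5: h = -6.125 < 0 → [1.5, 6]
midpoint 3.75: h = -19.765625 < 0 → [3.75, 6]
midpoint 4.875: h = -3.330078 < 0 → [4.875, 6]
midpoint 5.4375: h = 14.4392 > 0 → [4.875, 5.4375]
midpoint 5.15625: h = 4.6474 > 0 → [4.875, 5.15625]
midpoint 5.015625: h = 0.4402 > 0 → [4.875, 5.015625]

5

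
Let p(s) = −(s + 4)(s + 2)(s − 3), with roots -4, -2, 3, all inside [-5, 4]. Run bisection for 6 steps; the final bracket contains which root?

midpoint -0.5: p = 18.375 > 0 → [-0.5, 4]
midpoint 1.75: p = 26.953125 > 0 → [1.75, 4]
midpoint 2.875: p = 4.189453 > 0 → [2.875, 4]
midpoint 3.4375: p = -17.6931 < 0 → [2.875, 3.4375]
midpoint 3.15625: p = -5.7655 < 0 → [2.875, 3.15625]
midpoint 3.015625: p = -0.5498 < 0 → [2.875, 3.015625]

3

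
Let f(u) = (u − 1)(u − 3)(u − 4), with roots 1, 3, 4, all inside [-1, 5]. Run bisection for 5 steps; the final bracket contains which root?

1

midpoint 2: f = 2 > 0 → [-1, 2]
midpoint 0.5: f = -4.375 < 0 → [0.5, 2]
midpoint 1.25: f = 1.203125 > 0 → [0.5, 1.25]
midpoint 0.875: f = -0.8301 < 0 → [0.875, 1.25]
midpoint 1.0625: f = 0.3557 > 0 → [0.875, 1.0625]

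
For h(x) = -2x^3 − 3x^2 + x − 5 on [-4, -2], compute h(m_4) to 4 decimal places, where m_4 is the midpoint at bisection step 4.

-1.4805

midpoint -3: h = 19 > 0 → [-3, -2]
midpoint -2.5: h = 5 > 0 → [-2.5, -2]
midpoint -2.25: h = 0.34375 > 0 → [-2.25, -2]
midpoint -2.125: h = -1.4805 < 0 → [-2.25, -2.125]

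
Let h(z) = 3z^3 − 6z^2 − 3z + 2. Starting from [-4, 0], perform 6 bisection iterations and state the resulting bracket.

[-0.75, -0.6875]

z = -2 gives h = -40, negative; keep [-2, 0]
z = -1 gives h = -4, negative; keep [-1, 0]
z = -0.5 gives h = 1.625, positive; keep [-1, -0.5]
z = -0.75 gives h = -0.3906, negative; keep [-0.75, -0.5]
z = -0.625 gives h = 0.7988, positive; keep [-0.75, -0.625]
z = -0.6875 gives h = 0.2517, positive; keep [-0.75, -0.6875]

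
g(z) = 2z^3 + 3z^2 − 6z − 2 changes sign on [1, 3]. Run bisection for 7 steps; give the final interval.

z = 2 gives g = 14, positive; keep [1, 2]
z = 1.5 gives g = 2.5, positive; keep [1, 1.5]
z = 1.25 gives g = -0.90625, negative; keep [1.25, 1.5]
z = 1.375 gives g = 0.6211, positive; keep [1.25, 1.375]
z = 1.3125 gives g = -0.1851, negative; keep [1.3125, 1.375]
z = 1.34375 gives g = 0.2072, positive; keep [1.3125, 1.34375]
z = 1.328125 gives g = 0.0084, positive; keep [1.3125, 1.328125]

[1.3125, 1.328125]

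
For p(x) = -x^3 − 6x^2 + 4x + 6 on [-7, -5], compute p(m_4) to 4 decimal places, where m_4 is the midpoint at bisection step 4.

-4.2598

m = -6, p(m) = -18 (−); new bracket [-7, -6]
m = -6.5, p(m) = 1.125 (+); new bracket [-6.5, -6]
m = -6.25, p(m) = -9.234375 (−); new bracket [-6.5, -6.25]
m = -6.375, p(m) = -4.2598 (−); new bracket [-6.5, -6.375]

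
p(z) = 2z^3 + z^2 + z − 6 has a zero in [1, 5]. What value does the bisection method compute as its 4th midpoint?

1.25

midpoint 3: p = 60 > 0 → [1, 3]
midpoint 2: p = 16 > 0 → [1, 2]
midpoint 1.5: p = 4.5 > 0 → [1, 1.5]
midpoint 1.25: p = 0.7188 > 0 → [1, 1.25]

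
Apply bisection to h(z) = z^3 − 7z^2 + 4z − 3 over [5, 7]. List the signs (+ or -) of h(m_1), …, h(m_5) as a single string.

m = 6, h(m) = -15 (−); new bracket [6, 7]
m = 6.5, h(m) = 1.875 (+); new bracket [6, 6.5]
m = 6.25, h(m) = -7.296875 (−); new bracket [6.25, 6.5]
m = 6.375, h(m) = -2.9004 (−); new bracket [6.375, 6.5]
m = 6.4375, h(m) = -0.5608 (−); new bracket [6.4375, 6.5]

-+---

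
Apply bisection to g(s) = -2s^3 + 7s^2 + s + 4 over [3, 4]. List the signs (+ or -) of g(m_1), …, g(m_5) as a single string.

++---

g(3.5) = 7.5 > 0, so the root lies in [3.5, 4]
g(3.75) = 0.71875 > 0, so the root lies in [3.75, 4]
g(3.875) = -3.386719 < 0, so the root lies in [3.75, 3.875]
g(3.8125) = -1.272 < 0, so the root lies in [3.75, 3.8125]
g(3.78125) = -0.2613 < 0, so the root lies in [3.75, 3.78125]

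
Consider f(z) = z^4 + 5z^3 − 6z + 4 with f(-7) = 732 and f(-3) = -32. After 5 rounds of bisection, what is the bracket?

f(-5) = 34 > 0, so the root lies in [-5, -3]
f(-4) = -36 < 0, so the root lies in [-5, -4]
f(-4.5) = -14.5625 < 0, so the root lies in [-5, -4.5]
f(-4.75) = 5.707 > 0, so the root lies in [-4.75, -4.5]
f(-4.625) = -5.3494 < 0, so the root lies in [-4.75, -4.625]

[-4.75, -4.625]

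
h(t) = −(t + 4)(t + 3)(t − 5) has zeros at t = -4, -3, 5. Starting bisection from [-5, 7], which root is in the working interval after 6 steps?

5

h(1) = 80 > 0, so the root lies in [1, 7]
h(4) = 56 > 0, so the root lies in [4, 7]
h(5.5) = -40.375 < 0, so the root lies in [4, 5.5]
h(4.75) = 16.9531 > 0, so the root lies in [4.75, 5.5]
h(5.125) = -9.2676 < 0, so the root lies in [4.75, 5.125]
h(4.9375) = 4.4338 > 0, so the root lies in [4.9375, 5.125]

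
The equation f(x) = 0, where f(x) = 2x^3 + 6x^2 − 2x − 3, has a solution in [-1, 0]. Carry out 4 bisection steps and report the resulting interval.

[-0.625, -0.5625]

f(-0.5) = -0.75 < 0, so the root lies in [-1, -0.5]
f(-0.75) = 1.03125 > 0, so the root lies in [-0.75, -0.5]
f(-0.625) = 0.105469 > 0, so the root lies in [-0.625, -0.5]
f(-0.5625) = -0.3325 < 0, so the root lies in [-0.625, -0.5625]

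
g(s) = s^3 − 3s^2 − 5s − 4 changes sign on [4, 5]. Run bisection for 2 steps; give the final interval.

midpoint 4.5: g = 3.875 > 0 → [4, 4.5]
midpoint 4.25: g = -2.671875 < 0 → [4.25, 4.5]

[4.25, 4.5]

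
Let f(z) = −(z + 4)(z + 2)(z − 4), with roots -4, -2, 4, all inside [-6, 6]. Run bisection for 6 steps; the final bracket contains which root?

4

midpoint 0: f = 32 > 0 → [0, 6]
midpoint 3: f = 35 > 0 → [3, 6]
midpoint 4.5: f = -27.625 < 0 → [3, 4.5]
midpoint 3.75: f = 11.1406 > 0 → [3.75, 4.5]
midpoint 4.125: f = -6.2207 < 0 → [3.75, 4.125]
midpoint 3.9375: f = 2.9456 > 0 → [3.9375, 4.125]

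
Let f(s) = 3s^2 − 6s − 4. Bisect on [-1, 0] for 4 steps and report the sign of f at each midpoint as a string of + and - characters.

-+++

m = -0.5, f(m) = -0.25 (−); new bracket [-1, -0.5]
m = -0.75, f(m) = 2.1875 (+); new bracket [-0.75, -0.5]
m = -0.625, f(m) = 0.921875 (+); new bracket [-0.625, -0.5]
m = -0.5625, f(m) = 0.3242 (+); new bracket [-0.5625, -0.5]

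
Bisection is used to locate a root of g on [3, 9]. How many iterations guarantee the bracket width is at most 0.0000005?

Width after n steps is 6/2^n. Need 2^n ≥ 6/0.0000005 = 12000000.
2^23 = 8388608 < 12000000 ≤ 2^24 = 16777216, so n = 24.

24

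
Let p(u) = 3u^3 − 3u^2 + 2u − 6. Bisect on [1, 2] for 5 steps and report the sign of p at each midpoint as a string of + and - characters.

u = 1.5 gives p = 0.375, positive; keep [1, 1.5]
u = 1.25 gives p = -2.328125, negative; keep [1.25, 1.5]
u = 1.375 gives p = -1.123047, negative; keep [1.375, 1.5]
u = 1.4375 gives p = -0.4128, negative; keep [1.4375, 1.5]
u = 1.46875 gives p = -0.0289, negative; keep [1.46875, 1.5]

+----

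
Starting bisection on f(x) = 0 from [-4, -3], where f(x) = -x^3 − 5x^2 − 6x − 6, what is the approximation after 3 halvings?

-3.875

f(-3.5) = -3.375 < 0, so the root lies in [-4, -3.5]
f(-3.75) = -1.078125 < 0, so the root lies in [-4, -3.75]
f(-3.875) = 0.357422 > 0, so the root lies in [-3.875, -3.75]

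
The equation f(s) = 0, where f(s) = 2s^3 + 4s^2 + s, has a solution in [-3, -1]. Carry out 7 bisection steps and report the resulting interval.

[-1.71875, -1.703125]

s = -2 gives f = -2, negative; keep [-2, -1]
s = -1.5 gives f = 0.75, positive; keep [-2, -1.5]
s = -1.75 gives f = -0.21875, negative; keep [-1.75, -1.5]
s = -1.625 gives f = 0.3555, positive; keep [-1.75, -1.625]
s = -1.6875 gives f = 0.0923, positive; keep [-1.75, -1.6875]
s = -1.71875 gives f = -0.0571, negative; keep [-1.71875, -1.6875]
s = -1.703125 gives f = 0.0191, positive; keep [-1.71875, -1.703125]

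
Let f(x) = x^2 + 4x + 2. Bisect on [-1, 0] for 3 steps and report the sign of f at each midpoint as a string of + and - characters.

+--

x = -0.5 gives f = 0.25, positive; keep [-1, -0.5]
x = -0.75 gives f = -0.4375, negative; keep [-0.75, -0.5]
x = -0.625 gives f = -0.109375, negative; keep [-0.625, -0.5]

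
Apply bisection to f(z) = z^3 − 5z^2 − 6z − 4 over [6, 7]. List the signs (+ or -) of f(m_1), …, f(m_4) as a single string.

+++-

midpoint 6.5: f = 20.375 > 0 → [6, 6.5]
midpoint 6.25: f = 7.328125 > 0 → [6, 6.25]
midpoint 6.125: f = 1.455078 > 0 → [6, 6.125]
midpoint 6.0625: f = -1.324 < 0 → [6.0625, 6.125]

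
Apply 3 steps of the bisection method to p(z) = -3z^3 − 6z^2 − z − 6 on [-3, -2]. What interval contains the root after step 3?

[-2.25, -2.125]

m = -2.5, p(m) = 5.875 (+); new bracket [-2.5, -2]
m = -2.25, p(m) = 0.046875 (+); new bracket [-2.25, -2]
m = -2.125, p(m) = -2.181641 (−); new bracket [-2.25, -2.125]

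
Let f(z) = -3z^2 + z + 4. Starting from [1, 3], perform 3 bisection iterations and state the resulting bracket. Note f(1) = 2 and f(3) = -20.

[1.25, 1.5]

z = 2 gives f = -6, negative; keep [1, 2]
z = 1.5 gives f = -1.25, negative; keep [1, 1.5]
z = 1.25 gives f = 0.5625, positive; keep [1.25, 1.5]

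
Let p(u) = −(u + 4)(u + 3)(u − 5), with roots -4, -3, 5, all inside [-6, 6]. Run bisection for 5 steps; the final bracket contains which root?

p(0) = 60 > 0, so the root lies in [0, 6]
p(3) = 84 > 0, so the root lies in [3, 6]
p(4.5) = 31.875 > 0, so the root lies in [4.5, 6]
p(5.25) = -19.0781 < 0, so the root lies in [4.5, 5.25]
p(4.875) = 8.7363 > 0, so the root lies in [4.875, 5.25]

5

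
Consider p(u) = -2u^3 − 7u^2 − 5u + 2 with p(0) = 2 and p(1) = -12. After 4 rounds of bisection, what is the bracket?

p(0.5) = -2.5 < 0, so the root lies in [0, 0.5]
p(0.25) = 0.28125 > 0, so the root lies in [0.25, 0.5]
p(0.375) = -0.964844 < 0, so the root lies in [0.25, 0.375]
p(0.3125) = -0.3071 < 0, so the root lies in [0.25, 0.3125]

[0.25, 0.3125]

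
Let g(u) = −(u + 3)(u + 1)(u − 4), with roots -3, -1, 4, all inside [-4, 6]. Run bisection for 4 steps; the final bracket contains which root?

u = 1 gives g = 24, positive; keep [1, 6]
u = 3.5 gives g = 14.625, positive; keep [3.5, 6]
u = 4.75 gives g = -33.421875, negative; keep [3.5, 4.75]
u = 4.125 gives g = -4.5645, negative; keep [3.5, 4.125]

4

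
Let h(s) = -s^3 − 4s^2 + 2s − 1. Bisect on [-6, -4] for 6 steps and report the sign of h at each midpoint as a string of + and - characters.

++----

h(-5) = 14 > 0, so the root lies in [-5, -4]
h(-4.5) = 0.125 > 0, so the root lies in [-4.5, -4]
h(-4.25) = -4.984375 < 0, so the root lies in [-4.5, -4.25]
h(-4.375) = -2.5723 < 0, so the root lies in [-4.5, -4.375]
h(-4.4375) = -1.26 < 0, so the root lies in [-4.5, -4.4375]
h(-4.46875) = -0.5767 < 0, so the root lies in [-4.5, -4.46875]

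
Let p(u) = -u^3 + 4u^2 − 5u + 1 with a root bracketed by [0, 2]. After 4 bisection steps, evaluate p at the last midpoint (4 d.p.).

m = 1, p(m) = -1 (−); new bracket [0, 1]
m = 0.5, p(m) = -0.625 (−); new bracket [0, 0.5]
m = 0.25, p(m) = -0.015625 (−); new bracket [0, 0.25]
m = 0.125, p(m) = 0.4355 (+); new bracket [0.125, 0.25]

0.4355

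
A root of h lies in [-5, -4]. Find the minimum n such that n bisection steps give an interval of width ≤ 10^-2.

Width after n steps is 1/2^n. Need 2^n ≥ 1/10^-2 = 100.
2^6 = 64 < 100 ≤ 2^7 = 128, so n = 7.

7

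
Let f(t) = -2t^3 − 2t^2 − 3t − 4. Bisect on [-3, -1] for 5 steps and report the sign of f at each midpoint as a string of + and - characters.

+++-+

midpoint -2: f = 10 > 0 → [-2, -1]
midpoint -1.5: f = 2.75 > 0 → [-1.5, -1]
midpoint -1.25: f = 0.53125 > 0 → [-1.25, -1]
midpoint -1.125: f = -0.3086 < 0 → [-1.25, -1.125]
midpoint -1.1875: f = 0.0913 > 0 → [-1.1875, -1.125]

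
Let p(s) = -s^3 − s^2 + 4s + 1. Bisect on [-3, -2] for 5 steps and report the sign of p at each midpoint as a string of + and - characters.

s = -2.5 gives p = 0.375, positive; keep [-2.5, -2]
s = -2.25 gives p = -1.671875, negative; keep [-2.5, -2.25]
s = -2.375 gives p = -0.744141, negative; keep [-2.5, -2.375]
s = -2.4375 gives p = -0.2092, negative; keep [-2.5, -2.4375]
s = -2.46875 gives p = 0.0766, positive; keep [-2.46875, -2.4375]

+---+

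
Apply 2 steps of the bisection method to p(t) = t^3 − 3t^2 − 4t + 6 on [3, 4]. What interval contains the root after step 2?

t = 3.5 gives p = -1.875, negative; keep [3.5, 4]
t = 3.75 gives p = 1.546875, positive; keep [3.5, 3.75]

[3.5, 3.75]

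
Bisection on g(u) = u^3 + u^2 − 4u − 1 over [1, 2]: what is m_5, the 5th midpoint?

1.71875

m = 1.5, g(m) = -1.375 (−); new bracket [1.5, 2]
m = 1.75, g(m) = 0.421875 (+); new bracket [1.5, 1.75]
m = 1.625, g(m) = -0.568359 (−); new bracket [1.625, 1.75]
m = 1.6875, g(m) = -0.0969 (−); new bracket [1.6875, 1.75]
m = 1.71875, g(m) = 0.1565 (+); new bracket [1.6875, 1.71875]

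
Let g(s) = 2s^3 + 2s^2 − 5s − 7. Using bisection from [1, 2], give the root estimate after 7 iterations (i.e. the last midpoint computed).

midpoint 1.5: g = -3.25 < 0 → [1.5, 2]
midpoint 1.75: g = 1.09375 > 0 → [1.5, 1.75]
midpoint 1.625: g = -1.261719 < 0 → [1.625, 1.75]
midpoint 1.6875: g = -0.1313 < 0 → [1.6875, 1.75]
midpoint 1.71875: g = 0.4692 > 0 → [1.6875, 1.71875]
midpoint 1.703125: g = 0.1659 > 0 → [1.6875, 1.703125]
midpoint 1.6953125: g = 0.0165 > 0 → [1.6875, 1.6953125]

1.6953125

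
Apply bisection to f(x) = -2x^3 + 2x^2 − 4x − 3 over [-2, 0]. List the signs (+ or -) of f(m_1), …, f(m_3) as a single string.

x = -1 gives f = 5, positive; keep [-1, 0]
x = -0.5 gives f = -0.25, negative; keep [-1, -0.5]
x = -0.75 gives f = 1.96875, positive; keep [-0.75, -0.5]

+-+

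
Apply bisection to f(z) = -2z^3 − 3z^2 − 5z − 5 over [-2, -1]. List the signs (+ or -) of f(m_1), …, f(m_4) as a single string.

midpoint -1.5: f = 2.5 > 0 → [-1.5, -1]
midpoint -1.25: f = 0.46875 > 0 → [-1.25, -1]
midpoint -1.125: f = -0.324219 < 0 → [-1.25, -1.125]
midpoint -1.1875: f = 0.0562 > 0 → [-1.1875, -1.125]

++-+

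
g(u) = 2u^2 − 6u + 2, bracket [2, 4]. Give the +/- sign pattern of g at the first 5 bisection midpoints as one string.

+-++-

m = 3, g(m) = 2 (+); new bracket [2, 3]
m = 2.5, g(m) = -0.5 (−); new bracket [2.5, 3]
m = 2.75, g(m) = 0.625 (+); new bracket [2.5, 2.75]
m = 2.625, g(m) = 0.0312 (+); new bracket [2.5, 2.625]
m = 2.5625, g(m) = -0.2422 (−); new bracket [2.5625, 2.625]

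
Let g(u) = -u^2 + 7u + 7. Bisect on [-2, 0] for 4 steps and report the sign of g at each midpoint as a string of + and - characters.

g(-1) = -1 < 0, so the root lies in [-1, 0]
g(-0.5) = 3.25 > 0, so the root lies in [-1, -0.5]
g(-0.75) = 1.1875 > 0, so the root lies in [-1, -0.75]
g(-0.875) = 0.1094 > 0, so the root lies in [-1, -0.875]

-+++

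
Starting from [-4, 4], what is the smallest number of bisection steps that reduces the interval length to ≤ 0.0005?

14

Width after n steps is 8/2^n. Need 2^n ≥ 8/0.0005 = 16000.
2^13 = 8192 < 16000 ≤ 2^14 = 16384, so n = 14.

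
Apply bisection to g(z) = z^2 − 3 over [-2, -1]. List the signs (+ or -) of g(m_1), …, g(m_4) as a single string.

-+--

z = -1.5 gives g = -0.75, negative; keep [-2, -1.5]
z = -1.75 gives g = 0.0625, positive; keep [-1.75, -1.5]
z = -1.625 gives g = -0.359375, negative; keep [-1.75, -1.625]
z = -1.6875 gives g = -0.1523, negative; keep [-1.75, -1.6875]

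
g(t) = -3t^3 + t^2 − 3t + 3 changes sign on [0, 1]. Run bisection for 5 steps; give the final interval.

midpoint 0.5: g = 1.375 > 0 → [0.5, 1]
midpoint 0.75: g = 0.046875 > 0 → [0.75, 1]
midpoint 0.875: g = -0.869141 < 0 → [0.75, 0.875]
midpoint 0.8125: g = -0.3865 < 0 → [0.75, 0.8125]
midpoint 0.78125: g = -0.1639 < 0 → [0.75, 0.78125]

[0.75, 0.78125]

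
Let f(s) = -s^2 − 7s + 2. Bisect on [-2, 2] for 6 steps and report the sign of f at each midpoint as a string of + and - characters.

+--+--

midpoint 0: f = 2 > 0 → [0, 2]
midpoint 1: f = -6 < 0 → [0, 1]
midpoint 0.5: f = -1.75 < 0 → [0, 0.5]
midpoint 0.25: f = 0.1875 > 0 → [0.25, 0.5]
midpoint 0.375: f = -0.7656 < 0 → [0.25, 0.375]
midpoint 0.3125: f = -0.2852 < 0 → [0.25, 0.3125]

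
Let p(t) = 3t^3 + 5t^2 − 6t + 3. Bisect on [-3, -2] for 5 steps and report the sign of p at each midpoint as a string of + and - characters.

m = -2.5, p(m) = 2.375 (+); new bracket [-3, -2.5]
m = -2.75, p(m) = -5.078125 (−); new bracket [-2.75, -2.5]
m = -2.625, p(m) = -1.060547 (−); new bracket [-2.625, -2.5]
m = -2.5625, p(m) = 0.7278 (+); new bracket [-2.625, -2.5625]
m = -2.59375, p(m) = -0.1485 (−); new bracket [-2.59375, -2.5625]

+--+-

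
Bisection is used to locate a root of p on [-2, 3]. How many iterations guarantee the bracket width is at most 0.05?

Width after n steps is 5/2^n. Need 2^n ≥ 5/0.05 = 100.
2^6 = 64 < 100 ≤ 2^7 = 128, so n = 7.

7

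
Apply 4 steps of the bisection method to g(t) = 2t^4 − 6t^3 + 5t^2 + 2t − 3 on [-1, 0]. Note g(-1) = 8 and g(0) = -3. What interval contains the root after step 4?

m = -0.5, g(m) = -1.875 (−); new bracket [-1, -0.5]
m = -0.75, g(m) = 1.476562 (+); new bracket [-0.75, -0.5]
m = -0.625, g(m) = -0.526855 (−); new bracket [-0.75, -0.625]
m = -0.6875, g(m) = 0.3848 (+); new bracket [-0.6875, -0.625]

[-0.6875, -0.625]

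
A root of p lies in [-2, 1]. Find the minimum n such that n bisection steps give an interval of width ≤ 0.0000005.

Width after n steps is 3/2^n. Need 2^n ≥ 3/0.0000005 = 6000000.
2^22 = 4194304 < 6000000 ≤ 2^23 = 8388608, so n = 23.

23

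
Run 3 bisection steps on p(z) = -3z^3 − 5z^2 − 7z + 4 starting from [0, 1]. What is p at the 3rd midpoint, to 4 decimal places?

z = 0.5 gives p = -1.125, negative; keep [0, 0.5]
z = 0.25 gives p = 1.890625, positive; keep [0.25, 0.5]
z = 0.375 gives p = 0.513672, positive; keep [0.375, 0.5]

0.5137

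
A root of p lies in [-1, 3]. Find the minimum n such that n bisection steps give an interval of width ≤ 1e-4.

16

Width after n steps is 4/2^n. Need 2^n ≥ 4/1e-4 = 40000.
2^15 = 32768 < 40000 ≤ 2^16 = 65536, so n = 16.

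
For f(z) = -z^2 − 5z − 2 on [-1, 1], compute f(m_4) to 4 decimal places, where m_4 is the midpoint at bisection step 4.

-0.2656

midpoint 0: f = -2 < 0 → [-1, 0]
midpoint -0.5: f = 0.25 > 0 → [-0.5, 0]
midpoint -0.25: f = -0.8125 < 0 → [-0.5, -0.25]
midpoint -0.375: f = -0.2656 < 0 → [-0.5, -0.375]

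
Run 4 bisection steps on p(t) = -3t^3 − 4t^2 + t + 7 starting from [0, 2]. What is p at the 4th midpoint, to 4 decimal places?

p(1) = 1 > 0, so the root lies in [1, 2]
p(1.5) = -10.625 < 0, so the root lies in [1, 1.5]
p(1.25) = -3.859375 < 0, so the root lies in [1, 1.25]
p(1.125) = -1.209 < 0, so the root lies in [1, 1.125]

-1.2090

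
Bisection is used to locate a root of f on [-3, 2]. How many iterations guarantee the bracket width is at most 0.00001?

19

Width after n steps is 5/2^n. Need 2^n ≥ 5/0.00001 = 500000.
2^18 = 262144 < 500000 ≤ 2^19 = 524288, so n = 19.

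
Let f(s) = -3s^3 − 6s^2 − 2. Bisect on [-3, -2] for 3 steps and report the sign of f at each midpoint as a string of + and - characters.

++-

m = -2.5, f(m) = 7.375 (+); new bracket [-2.5, -2]
m = -2.25, f(m) = 1.796875 (+); new bracket [-2.25, -2]
m = -2.125, f(m) = -0.306641 (−); new bracket [-2.25, -2.125]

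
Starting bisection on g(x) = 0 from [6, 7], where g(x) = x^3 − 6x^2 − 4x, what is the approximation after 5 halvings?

6.59375

g(6.5) = -4.875 < 0, so the root lies in [6.5, 7]
g(6.75) = 7.171875 > 0, so the root lies in [6.5, 6.75]
g(6.625) = 0.931641 > 0, so the root lies in [6.5, 6.625]
g(6.5625) = -2.0251 < 0, so the root lies in [6.5625, 6.625]
g(6.59375) = -0.5602 < 0, so the root lies in [6.59375, 6.625]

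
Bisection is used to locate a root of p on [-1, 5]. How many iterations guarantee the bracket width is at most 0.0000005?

Width after n steps is 6/2^n. Need 2^n ≥ 6/0.0000005 = 12000000.
2^23 = 8388608 < 12000000 ≤ 2^24 = 16777216, so n = 24.

24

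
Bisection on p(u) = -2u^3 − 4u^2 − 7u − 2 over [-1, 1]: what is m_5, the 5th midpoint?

-0.3125

u = 0 gives p = -2, negative; keep [-1, 0]
u = -0.5 gives p = 0.75, positive; keep [-0.5, 0]
u = -0.25 gives p = -0.46875, negative; keep [-0.5, -0.25]
u = -0.375 gives p = 0.168, positive; keep [-0.375, -0.25]
u = -0.3125 gives p = -0.1421, negative; keep [-0.375, -0.3125]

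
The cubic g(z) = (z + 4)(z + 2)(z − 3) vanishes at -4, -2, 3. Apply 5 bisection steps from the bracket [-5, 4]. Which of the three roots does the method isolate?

midpoint -0.5: g = -18.375 < 0 → [-0.5, 4]
midpoint 1.75: g = -26.953125 < 0 → [1.75, 4]
midpoint 2.875: g = -4.189453 < 0 → [2.875, 4]
midpoint 3.4375: g = 17.6931 > 0 → [2.875, 3.4375]
midpoint 3.15625: g = 5.7655 > 0 → [2.875, 3.15625]

3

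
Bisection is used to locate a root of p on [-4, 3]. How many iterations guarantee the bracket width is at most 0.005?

Width after n steps is 7/2^n. Need 2^n ≥ 7/0.005 = 1400.
2^10 = 1024 < 1400 ≤ 2^11 = 2048, so n = 11.

11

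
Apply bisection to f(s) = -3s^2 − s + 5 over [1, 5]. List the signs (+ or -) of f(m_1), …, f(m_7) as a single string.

s = 3 gives f = -25, negative; keep [1, 3]
s = 2 gives f = -9, negative; keep [1, 2]
s = 1.5 gives f = -3.25, negative; keep [1, 1.5]
s = 1.25 gives f = -0.9375, negative; keep [1, 1.25]
s = 1.125 gives f = 0.0781, positive; keep [1.125, 1.25]
s = 1.1875 gives f = -0.418, negative; keep [1.125, 1.1875]
s = 1.15625 gives f = -0.167, negative; keep [1.125, 1.15625]

----+--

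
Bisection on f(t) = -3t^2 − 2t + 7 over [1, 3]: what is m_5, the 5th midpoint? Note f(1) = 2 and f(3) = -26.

1.1875

t = 2 gives f = -9, negative; keep [1, 2]
t = 1.5 gives f = -2.75, negative; keep [1, 1.5]
t = 1.25 gives f = -0.1875, negative; keep [1, 1.25]
t = 1.125 gives f = 0.9531, positive; keep [1.125, 1.25]
t = 1.1875 gives f = 0.3945, positive; keep [1.1875, 1.25]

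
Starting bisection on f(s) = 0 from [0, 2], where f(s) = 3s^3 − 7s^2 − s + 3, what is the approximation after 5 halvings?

0.6875

f(1) = -2 < 0, so the root lies in [0, 1]
f(0.5) = 1.125 > 0, so the root lies in [0.5, 1]
f(0.75) = -0.421875 < 0, so the root lies in [0.5, 0.75]
f(0.625) = 0.373 > 0, so the root lies in [0.625, 0.75]
f(0.6875) = -0.0212 < 0, so the root lies in [0.625, 0.6875]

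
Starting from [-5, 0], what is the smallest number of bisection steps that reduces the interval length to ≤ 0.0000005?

Width after n steps is 5/2^n. Need 2^n ≥ 5/0.0000005 = 10000000.
2^23 = 8388608 < 10000000 ≤ 2^24 = 16777216, so n = 24.

24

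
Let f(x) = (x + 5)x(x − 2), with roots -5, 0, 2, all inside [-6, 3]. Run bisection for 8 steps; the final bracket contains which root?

-5

x = -1.5 gives f = 18.375, positive; keep [-6, -1.5]
x = -3.75 gives f = 26.953125, positive; keep [-6, -3.75]
x = -4.875 gives f = 4.189453, positive; keep [-6, -4.875]
x = -5.4375 gives f = -17.6931, negative; keep [-5.4375, -4.875]
x = -5.15625 gives f = -5.7655, negative; keep [-5.15625, -4.875]
x = -5.015625 gives f = -0.5498, negative; keep [-5.015625, -4.875]
x = -4.9453125 gives f = 1.8783, positive; keep [-5.015625, -4.9453125]
x = -4.98046875 gives f = 0.679, positive; keep [-5.015625, -4.98046875]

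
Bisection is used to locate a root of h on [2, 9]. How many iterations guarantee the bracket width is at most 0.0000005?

Width after n steps is 7/2^n. Need 2^n ≥ 7/0.0000005 = 14000000.
2^23 = 8388608 < 14000000 ≤ 2^24 = 16777216, so n = 24.

24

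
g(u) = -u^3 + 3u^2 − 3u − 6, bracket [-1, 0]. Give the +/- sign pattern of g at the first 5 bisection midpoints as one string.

---+-

u = -0.5 gives g = -3.625, negative; keep [-1, -0.5]
u = -0.75 gives g = -1.640625, negative; keep [-1, -0.75]
u = -0.875 gives g = -0.408203, negative; keep [-1, -0.875]
u = -0.9375 gives g = 0.2732, positive; keep [-0.9375, -0.875]
u = -0.90625 gives g = -0.0731, negative; keep [-0.9375, -0.90625]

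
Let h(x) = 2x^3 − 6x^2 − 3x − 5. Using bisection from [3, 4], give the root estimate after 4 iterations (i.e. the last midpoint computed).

x = 3.5 gives h = -3.25, negative; keep [3.5, 4]
x = 3.75 gives h = 4.84375, positive; keep [3.5, 3.75]
x = 3.625 gives h = 0.550781, positive; keep [3.5, 3.625]
x = 3.5625 gives h = -1.4097, negative; keep [3.5625, 3.625]

3.5625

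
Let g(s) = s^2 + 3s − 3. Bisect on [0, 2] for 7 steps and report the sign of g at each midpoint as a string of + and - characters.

+--++-+

g(1) = 1 > 0, so the root lies in [0, 1]
g(0.5) = -1.25 < 0, so the root lies in [0.5, 1]
g(0.75) = -0.1875 < 0, so the root lies in [0.75, 1]
g(0.875) = 0.3906 > 0, so the root lies in [0.75, 0.875]
g(0.8125) = 0.0977 > 0, so the root lies in [0.75, 0.8125]
g(0.78125) = -0.0459 < 0, so the root lies in [0.78125, 0.8125]
g(0.796875) = 0.0256 > 0, so the root lies in [0.78125, 0.796875]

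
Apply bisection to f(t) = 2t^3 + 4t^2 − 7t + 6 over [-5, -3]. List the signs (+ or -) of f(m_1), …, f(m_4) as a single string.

midpoint -4: f = -30 < 0 → [-4, -3]
midpoint -3.5: f = -6.25 < 0 → [-3.5, -3]
midpoint -3.25: f = 2.34375 > 0 → [-3.5, -3.25]
midpoint -3.375: f = -1.6992 < 0 → [-3.375, -3.25]

--+-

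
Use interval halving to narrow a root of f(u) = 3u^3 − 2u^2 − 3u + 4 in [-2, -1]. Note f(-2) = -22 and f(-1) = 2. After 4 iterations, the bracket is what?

midpoint -1.5: f = -6.125 < 0 → [-1.5, -1]
midpoint -1.25: f = -1.234375 < 0 → [-1.25, -1]
midpoint -1.125: f = 0.572266 > 0 → [-1.25, -1.125]
midpoint -1.1875: f = -0.2815 < 0 → [-1.1875, -1.125]

[-1.1875, -1.125]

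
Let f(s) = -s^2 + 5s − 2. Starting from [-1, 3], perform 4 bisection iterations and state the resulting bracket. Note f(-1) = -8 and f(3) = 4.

m = 1, f(m) = 2 (+); new bracket [-1, 1]
m = 0, f(m) = -2 (−); new bracket [0, 1]
m = 0.5, f(m) = 0.25 (+); new bracket [0, 0.5]
m = 0.25, f(m) = -0.8125 (−); new bracket [0.25, 0.5]

[0.25, 0.5]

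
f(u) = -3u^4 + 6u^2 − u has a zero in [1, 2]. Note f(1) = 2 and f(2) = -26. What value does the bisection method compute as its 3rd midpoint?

1.375

m = 1.5, f(m) = -3.1875 (−); new bracket [1, 1.5]
m = 1.25, f(m) = 0.800781 (+); new bracket [1.25, 1.5]
m = 1.375, f(m) = -0.754639 (−); new bracket [1.25, 1.375]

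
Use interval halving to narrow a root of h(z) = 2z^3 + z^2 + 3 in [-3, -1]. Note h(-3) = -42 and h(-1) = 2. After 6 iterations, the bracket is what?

m = -2, h(m) = -9 (−); new bracket [-2, -1]
m = -1.5, h(m) = -1.5 (−); new bracket [-1.5, -1]
m = -1.25, h(m) = 0.65625 (+); new bracket [-1.5, -1.25]
m = -1.375, h(m) = -0.3086 (−); new bracket [-1.375, -1.25]
m = -1.3125, h(m) = 0.2007 (+); new bracket [-1.375, -1.3125]
m = -1.34375, h(m) = -0.0471 (−); new bracket [-1.34375, -1.3125]

[-1.34375, -1.3125]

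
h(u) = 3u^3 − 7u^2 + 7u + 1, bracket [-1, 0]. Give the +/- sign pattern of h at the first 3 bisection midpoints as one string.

--+

u = -0.5 gives h = -4.625, negative; keep [-0.5, 0]
u = -0.25 gives h = -1.234375, negative; keep [-0.25, 0]
u = -0.125 gives h = 0.009766, positive; keep [-0.25, -0.125]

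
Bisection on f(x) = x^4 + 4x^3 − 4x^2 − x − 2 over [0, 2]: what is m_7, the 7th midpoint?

1.203125

midpoint 1: f = -2 < 0 → [1, 2]
midpoint 1.5: f = 6.0625 > 0 → [1, 1.5]
midpoint 1.25: f = 0.753906 > 0 → [1, 1.25]
midpoint 1.125: f = -0.8904 < 0 → [1.125, 1.25]
midpoint 1.1875: f = -0.1413 < 0 → [1.1875, 1.25]
midpoint 1.21875: f = 0.2872 > 0 → [1.1875, 1.21875]
midpoint 1.203125: f = 0.0683 > 0 → [1.1875, 1.203125]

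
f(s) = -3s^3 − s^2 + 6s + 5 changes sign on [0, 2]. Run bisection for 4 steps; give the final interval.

[1.5, 1.625]

midpoint 1: f = 7 > 0 → [1, 2]
midpoint 1.5: f = 1.625 > 0 → [1.5, 2]
midpoint 1.75: f = -3.640625 < 0 → [1.5, 1.75]
midpoint 1.625: f = -0.7637 < 0 → [1.5, 1.625]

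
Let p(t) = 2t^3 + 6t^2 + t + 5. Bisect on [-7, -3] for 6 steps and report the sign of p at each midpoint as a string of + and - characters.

p(-5) = -100 < 0, so the root lies in [-5, -3]
p(-4) = -31 < 0, so the root lies in [-4, -3]
p(-3.5) = -10.75 < 0, so the root lies in [-3.5, -3]
p(-3.25) = -3.5312 < 0, so the root lies in [-3.25, -3]
p(-3.125) = -0.5664 < 0, so the root lies in [-3.125, -3]
p(-3.0625) = 0.7651 > 0, so the root lies in [-3.125, -3.0625]

-----+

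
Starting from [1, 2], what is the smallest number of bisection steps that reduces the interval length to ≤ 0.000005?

18

Width after n steps is 1/2^n. Need 2^n ≥ 1/0.000005 = 200000.
2^17 = 131072 < 200000 ≤ 2^18 = 262144, so n = 18.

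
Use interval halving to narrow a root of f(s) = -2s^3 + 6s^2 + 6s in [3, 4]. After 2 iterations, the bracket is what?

m = 3.5, f(m) = 8.75 (+); new bracket [3.5, 4]
m = 3.75, f(m) = 1.40625 (+); new bracket [3.75, 4]

[3.75, 4]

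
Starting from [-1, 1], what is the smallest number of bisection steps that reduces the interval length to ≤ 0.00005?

16

Width after n steps is 2/2^n. Need 2^n ≥ 2/0.00005 = 40000.
2^15 = 32768 < 40000 ≤ 2^16 = 65536, so n = 16.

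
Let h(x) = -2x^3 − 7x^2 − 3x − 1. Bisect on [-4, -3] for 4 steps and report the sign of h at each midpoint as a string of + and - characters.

+++-

h(-3.5) = 9.5 > 0, so the root lies in [-3.5, -3]
h(-3.25) = 3.46875 > 0, so the root lies in [-3.25, -3]
h(-3.125) = 1.050781 > 0, so the root lies in [-3.125, -3]
h(-3.0625) = -0.019 < 0, so the root lies in [-3.125, -3.0625]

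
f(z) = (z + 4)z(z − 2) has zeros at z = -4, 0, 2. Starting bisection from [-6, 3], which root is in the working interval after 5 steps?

-4

m = -1.5, f(m) = 13.125 (+); new bracket [-6, -1.5]
m = -3.75, f(m) = 5.390625 (+); new bracket [-6, -3.75]
m = -4.875, f(m) = -29.326172 (−); new bracket [-4.875, -3.75]
m = -4.3125, f(m) = -8.5071 (−); new bracket [-4.3125, -3.75]
m = -4.03125, f(m) = -0.7598 (−); new bracket [-4.03125, -3.75]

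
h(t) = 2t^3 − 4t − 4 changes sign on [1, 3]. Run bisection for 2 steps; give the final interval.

m = 2, h(m) = 4 (+); new bracket [1, 2]
m = 1.5, h(m) = -3.25 (−); new bracket [1.5, 2]

[1.5, 2]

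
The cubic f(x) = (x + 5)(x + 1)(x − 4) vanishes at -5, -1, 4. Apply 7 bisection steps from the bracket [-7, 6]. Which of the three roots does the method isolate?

4

midpoint -0.5: f = -10.125 < 0 → [-0.5, 6]
midpoint 2.75: f = -36.328125 < 0 → [2.75, 6]
midpoint 4.375: f = 18.896484 > 0 → [2.75, 4.375]
midpoint 3.5625: f = -17.0916 < 0 → [3.5625, 4.375]
midpoint 3.96875: f = -1.3926 < 0 → [3.96875, 4.375]
midpoint 4.171875: f = 8.153 > 0 → [3.96875, 4.171875]
midpoint 4.0703125: f = 3.2336 > 0 → [3.96875, 4.0703125]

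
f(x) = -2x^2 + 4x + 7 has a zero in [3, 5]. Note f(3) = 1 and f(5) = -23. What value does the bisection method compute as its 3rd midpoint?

3.25

midpoint 4: f = -9 < 0 → [3, 4]
midpoint 3.5: f = -3.5 < 0 → [3, 3.5]
midpoint 3.25: f = -1.125 < 0 → [3, 3.25]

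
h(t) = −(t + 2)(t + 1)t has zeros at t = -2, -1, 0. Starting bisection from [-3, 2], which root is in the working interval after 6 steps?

0

t = -0.5 gives h = 0.375, positive; keep [-0.5, 2]
t = 0.75 gives h = -3.609375, negative; keep [-0.5, 0.75]
t = 0.125 gives h = -0.298828, negative; keep [-0.5, 0.125]
t = -0.1875 gives h = 0.2761, positive; keep [-0.1875, 0.125]
t = -0.03125 gives h = 0.0596, positive; keep [-0.03125, 0.125]
t = 0.046875 gives h = -0.1004, negative; keep [-0.03125, 0.046875]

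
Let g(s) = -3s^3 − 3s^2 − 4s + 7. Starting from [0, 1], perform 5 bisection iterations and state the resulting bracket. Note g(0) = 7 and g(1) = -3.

m = 0.5, g(m) = 3.875 (+); new bracket [0.5, 1]
m = 0.75, g(m) = 1.046875 (+); new bracket [0.75, 1]
m = 0.875, g(m) = -0.806641 (−); new bracket [0.75, 0.875]
m = 0.8125, g(m) = 0.1604 (+); new bracket [0.8125, 0.875]
m = 0.84375, g(m) = -0.3128 (−); new bracket [0.8125, 0.84375]

[0.8125, 0.84375]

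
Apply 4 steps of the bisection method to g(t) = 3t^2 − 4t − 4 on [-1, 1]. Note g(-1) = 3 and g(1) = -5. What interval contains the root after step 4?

[-0.75, -0.625]

m = 0, g(m) = -4 (−); new bracket [-1, 0]
m = -0.5, g(m) = -1.25 (−); new bracket [-1, -0.5]
m = -0.75, g(m) = 0.6875 (+); new bracket [-0.75, -0.5]
m = -0.625, g(m) = -0.3281 (−); new bracket [-0.75, -0.625]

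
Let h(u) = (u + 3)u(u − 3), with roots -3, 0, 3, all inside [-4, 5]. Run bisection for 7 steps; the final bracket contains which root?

3

midpoint 0.5: h = -4.375 < 0 → [0.5, 5]
midpoint 2.75: h = -3.953125 < 0 → [2.75, 5]
midpoint 3.875: h = 23.310547 > 0 → [2.75, 3.875]
midpoint 3.3125: h = 6.5344 > 0 → [2.75, 3.3125]
midpoint 3.03125: h = 0.5713 > 0 → [2.75, 3.03125]
midpoint 2.890625: h = -1.8624 < 0 → [2.890625, 3.03125]
midpoint 2.9609375: h = -0.6895 < 0 → [2.9609375, 3.03125]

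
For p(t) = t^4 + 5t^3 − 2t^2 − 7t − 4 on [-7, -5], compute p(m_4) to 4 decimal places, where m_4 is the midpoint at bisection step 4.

-3.8298

p(-6) = 182 > 0, so the root lies in [-6, -5]
p(-5.5) = 57.1875 > 0, so the root lies in [-5.5, -5]
p(-5.25) = 13.800781 > 0, so the root lies in [-5.25, -5]
p(-5.125) = -3.8298 < 0, so the root lies in [-5.25, -5.125]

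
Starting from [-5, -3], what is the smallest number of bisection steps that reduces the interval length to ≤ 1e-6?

Width after n steps is 2/2^n. Need 2^n ≥ 2/1e-6 = 2000000.
2^20 = 1048576 < 2000000 ≤ 2^21 = 2097152, so n = 21.

21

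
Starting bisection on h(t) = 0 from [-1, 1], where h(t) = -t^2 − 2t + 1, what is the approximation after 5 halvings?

0.4375

h(0) = 1 > 0, so the root lies in [0, 1]
h(0.5) = -0.25 < 0, so the root lies in [0, 0.5]
h(0.25) = 0.4375 > 0, so the root lies in [0.25, 0.5]
h(0.375) = 0.1094 > 0, so the root lies in [0.375, 0.5]
h(0.4375) = -0.0664 < 0, so the root lies in [0.375, 0.4375]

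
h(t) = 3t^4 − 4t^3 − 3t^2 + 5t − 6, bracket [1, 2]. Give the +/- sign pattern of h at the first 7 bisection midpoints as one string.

midpoint 1.5: h = -3.5625 < 0 → [1.5, 2]
midpoint 1.75: h = 0.261719 > 0 → [1.5, 1.75]
midpoint 1.625: h = -2.042236 < 0 → [1.625, 1.75]
midpoint 1.6875: h = -0.9997 < 0 → [1.6875, 1.75]
midpoint 1.71875: h = -0.3979 < 0 → [1.71875, 1.75]
midpoint 1.734375: h = -0.0755 < 0 → [1.734375, 1.75]
midpoint 1.7421875: h = 0.0912 > 0 → [1.734375, 1.7421875]

-+----+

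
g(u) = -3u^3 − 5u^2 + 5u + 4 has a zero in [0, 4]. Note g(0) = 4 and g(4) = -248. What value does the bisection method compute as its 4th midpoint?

1.25

u = 2 gives g = -30, negative; keep [0, 2]
u = 1 gives g = 1, positive; keep [1, 2]
u = 1.5 gives g = -9.875, negative; keep [1, 1.5]
u = 1.25 gives g = -3.4219, negative; keep [1, 1.25]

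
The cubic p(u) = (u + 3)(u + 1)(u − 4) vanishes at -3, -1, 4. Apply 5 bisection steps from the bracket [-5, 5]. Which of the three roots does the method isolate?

4

midpoint 0: p = -12 < 0 → [0, 5]
midpoint 2.5: p = -28.875 < 0 → [2.5, 5]
midpoint 3.75: p = -8.015625 < 0 → [3.75, 5]
midpoint 4.375: p = 14.8652 > 0 → [3.75, 4.375]
midpoint 4.0625: p = 2.2346 > 0 → [3.75, 4.0625]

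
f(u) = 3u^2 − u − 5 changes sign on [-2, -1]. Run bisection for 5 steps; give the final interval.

m = -1.5, f(m) = 3.25 (+); new bracket [-1.5, -1]
m = -1.25, f(m) = 0.9375 (+); new bracket [-1.25, -1]
m = -1.125, f(m) = -0.078125 (−); new bracket [-1.25, -1.125]
m = -1.1875, f(m) = 0.418 (+); new bracket [-1.1875, -1.125]
m = -1.15625, f(m) = 0.167 (+); new bracket [-1.15625, -1.125]

[-1.15625, -1.125]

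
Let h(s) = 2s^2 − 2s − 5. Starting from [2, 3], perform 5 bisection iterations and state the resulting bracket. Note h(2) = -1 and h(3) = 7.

m = 2.5, h(m) = 2.5 (+); new bracket [2, 2.5]
m = 2.25, h(m) = 0.625 (+); new bracket [2, 2.25]
m = 2.125, h(m) = -0.21875 (−); new bracket [2.125, 2.25]
m = 2.1875, h(m) = 0.1953 (+); new bracket [2.125, 2.1875]
m = 2.15625, h(m) = -0.0137 (−); new bracket [2.15625, 2.1875]

[2.15625, 2.1875]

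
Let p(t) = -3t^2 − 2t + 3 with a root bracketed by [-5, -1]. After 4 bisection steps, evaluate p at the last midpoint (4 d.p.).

0.8125

m = -3, p(m) = -18 (−); new bracket [-3, -1]
m = -2, p(m) = -5 (−); new bracket [-2, -1]
m = -1.5, p(m) = -0.75 (−); new bracket [-1.5, -1]
m = -1.25, p(m) = 0.8125 (+); new bracket [-1.5, -1.25]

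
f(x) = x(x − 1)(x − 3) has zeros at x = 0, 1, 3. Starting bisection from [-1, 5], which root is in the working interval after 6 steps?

x = 2 gives f = -2, negative; keep [2, 5]
x = 3.5 gives f = 4.375, positive; keep [2, 3.5]
x = 2.75 gives f = -1.203125, negative; keep [2.75, 3.5]
x = 3.125 gives f = 0.8301, positive; keep [2.75, 3.125]
x = 2.9375 gives f = -0.3557, negative; keep [2.9375, 3.125]
x = 3.03125 gives f = 0.1924, positive; keep [2.9375, 3.03125]

3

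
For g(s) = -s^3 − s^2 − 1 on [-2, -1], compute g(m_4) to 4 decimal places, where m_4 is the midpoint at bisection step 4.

-0.0959

m = -1.5, g(m) = 0.125 (+); new bracket [-1.5, -1]
m = -1.25, g(m) = -0.609375 (−); new bracket [-1.5, -1.25]
m = -1.375, g(m) = -0.291016 (−); new bracket [-1.5, -1.375]
m = -1.4375, g(m) = -0.0959 (−); new bracket [-1.5, -1.4375]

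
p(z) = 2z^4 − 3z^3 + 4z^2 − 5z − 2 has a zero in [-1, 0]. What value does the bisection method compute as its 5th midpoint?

-0.28125

p(-0.5) = 2 > 0, so the root lies in [-0.5, 0]
p(-0.25) = -0.445312 < 0, so the root lies in [-0.5, -0.25]
p(-0.375) = 0.635254 > 0, so the root lies in [-0.375, -0.25]
p(-0.3125) = 0.0638 > 0, so the root lies in [-0.3125, -0.25]
p(-0.28125) = -0.1981 < 0, so the root lies in [-0.3125, -0.28125]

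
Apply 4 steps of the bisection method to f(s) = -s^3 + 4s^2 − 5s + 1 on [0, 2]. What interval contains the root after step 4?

f(1) = -1 < 0, so the root lies in [0, 1]
f(0.5) = -0.625 < 0, so the root lies in [0, 0.5]
f(0.25) = -0.015625 < 0, so the root lies in [0, 0.25]
f(0.125) = 0.4355 > 0, so the root lies in [0.125, 0.25]

[0.125, 0.25]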